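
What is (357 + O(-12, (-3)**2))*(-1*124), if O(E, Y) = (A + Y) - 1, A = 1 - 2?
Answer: -45136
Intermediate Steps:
A = -1
O(E, Y) = -2 + Y (O(E, Y) = (-1 + Y) - 1 = -2 + Y)
(357 + O(-12, (-3)**2))*(-1*124) = (357 + (-2 + (-3)**2))*(-1*124) = (357 + (-2 + 9))*(-124) = (357 + 7)*(-124) = 364*(-124) = -45136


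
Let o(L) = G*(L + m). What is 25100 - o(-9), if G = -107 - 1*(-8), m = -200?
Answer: 4409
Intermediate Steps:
G = -99 (G = -107 + 8 = -99)
o(L) = 19800 - 99*L (o(L) = -99*(L - 200) = -99*(-200 + L) = 19800 - 99*L)
25100 - o(-9) = 25100 - (19800 - 99*(-9)) = 25100 - (19800 + 891) = 25100 - 1*20691 = 25100 - 20691 = 4409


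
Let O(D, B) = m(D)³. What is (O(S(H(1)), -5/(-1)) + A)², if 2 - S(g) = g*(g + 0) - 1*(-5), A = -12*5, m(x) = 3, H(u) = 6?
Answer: 1089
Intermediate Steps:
A = -60
S(g) = -3 - g² (S(g) = 2 - (g*(g + 0) - 1*(-5)) = 2 - (g*g + 5) = 2 - (g² + 5) = 2 - (5 + g²) = 2 + (-5 - g²) = -3 - g²)
O(D, B) = 27 (O(D, B) = 3³ = 27)
(O(S(H(1)), -5/(-1)) + A)² = (27 - 60)² = (-33)² = 1089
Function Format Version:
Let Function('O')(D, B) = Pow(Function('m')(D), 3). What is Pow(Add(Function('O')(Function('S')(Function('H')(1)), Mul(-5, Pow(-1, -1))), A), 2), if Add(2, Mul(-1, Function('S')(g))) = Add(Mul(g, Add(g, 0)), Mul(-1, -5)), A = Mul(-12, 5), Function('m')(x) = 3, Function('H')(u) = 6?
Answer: 1089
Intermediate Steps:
A = -60
Function('S')(g) = Add(-3, Mul(-1, Pow(g, 2))) (Function('S')(g) = Add(2, Mul(-1, Add(Mul(g, Add(g, 0)), Mul(-1, -5)))) = Add(2, Mul(-1, Add(Mul(g, g), 5))) = Add(2, Mul(-1, Add(Pow(g, 2), 5))) = Add(2, Mul(-1, Add(5, Pow(g, 2)))) = Add(2, Add(-5, Mul(-1, Pow(g, 2)))) = Add(-3, Mul(-1, Pow(g, 2))))
Function('O')(D, B) = 27 (Function('O')(D, B) = Pow(3, 3) = 27)
Pow(Add(Function('O')(Function('S')(Function('H')(1)), Mul(-5, Pow(-1, -1))), A), 2) = Pow(Add(27, -60), 2) = Pow(-33, 2) = 1089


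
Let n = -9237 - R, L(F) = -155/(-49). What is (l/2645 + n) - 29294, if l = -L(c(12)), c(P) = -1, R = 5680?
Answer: -1145993362/25921 ≈ -44211.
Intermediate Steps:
L(F) = 155/49 (L(F) = -155*(-1/49) = 155/49)
l = -155/49 (l = -1*155/49 = -155/49 ≈ -3.1633)
n = -14917 (n = -9237 - 1*5680 = -9237 - 5680 = -14917)
(l/2645 + n) - 29294 = (-155/49/2645 - 14917) - 29294 = (-155/49*1/2645 - 14917) - 29294 = (-31/25921 - 14917) - 29294 = -386663588/25921 - 29294 = -1145993362/25921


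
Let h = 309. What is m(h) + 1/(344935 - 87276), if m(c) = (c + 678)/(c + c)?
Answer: 84770017/53077754 ≈ 1.5971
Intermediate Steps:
m(c) = (678 + c)/(2*c) (m(c) = (678 + c)/((2*c)) = (678 + c)*(1/(2*c)) = (678 + c)/(2*c))
m(h) + 1/(344935 - 87276) = (½)*(678 + 309)/309 + 1/(344935 - 87276) = (½)*(1/309)*987 + 1/257659 = 329/206 + 1/257659 = 84770017/53077754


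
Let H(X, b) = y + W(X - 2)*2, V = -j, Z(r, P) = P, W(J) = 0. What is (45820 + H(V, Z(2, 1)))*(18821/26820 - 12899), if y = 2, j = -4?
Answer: -2641885425683/4470 ≈ -5.9103e+8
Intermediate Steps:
V = 4 (V = -1*(-4) = 4)
H(X, b) = 2 (H(X, b) = 2 + 0*2 = 2 + 0 = 2)
(45820 + H(V, Z(2, 1)))*(18821/26820 - 12899) = (45820 + 2)*(18821/26820 - 12899) = 45822*(18821*(1/26820) - 12899) = 45822*(18821/26820 - 12899) = 45822*(-345932359/26820) = -2641885425683/4470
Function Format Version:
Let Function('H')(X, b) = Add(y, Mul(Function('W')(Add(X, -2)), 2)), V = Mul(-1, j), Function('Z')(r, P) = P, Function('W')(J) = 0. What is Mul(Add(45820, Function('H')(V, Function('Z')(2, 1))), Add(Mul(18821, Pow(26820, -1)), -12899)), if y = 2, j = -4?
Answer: Rational(-2641885425683, 4470) ≈ -5.9103e+8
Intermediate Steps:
V = 4 (V = Mul(-1, -4) = 4)
Function('H')(X, b) = 2 (Function('H')(X, b) = Add(2, Mul(0, 2)) = Add(2, 0) = 2)
Mul(Add(45820, Function('H')(V, Function('Z')(2, 1))), Add(Mul(18821, Pow(26820, -1)), -12899)) = Mul(Add(45820, 2), Add(Mul(18821, Pow(26820, -1)), -12899)) = Mul(45822, Add(Mul(18821, Rational(1, 26820)), -12899)) = Mul(45822, Add(Rational(18821, 26820), -12899)) = Mul(45822, Rational(-345932359, 26820)) = Rational(-2641885425683, 4470)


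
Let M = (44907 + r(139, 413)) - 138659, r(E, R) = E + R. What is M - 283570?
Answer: -376770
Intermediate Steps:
M = -93200 (M = (44907 + (139 + 413)) - 138659 = (44907 + 552) - 138659 = 45459 - 138659 = -93200)
M - 283570 = -93200 - 283570 = -376770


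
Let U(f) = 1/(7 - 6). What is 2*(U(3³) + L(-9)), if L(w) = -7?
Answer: -12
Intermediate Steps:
U(f) = 1 (U(f) = 1/1 = 1)
2*(U(3³) + L(-9)) = 2*(1 - 7) = 2*(-6) = -12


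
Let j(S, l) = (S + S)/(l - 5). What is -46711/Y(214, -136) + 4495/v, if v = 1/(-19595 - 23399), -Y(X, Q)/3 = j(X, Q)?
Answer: -82716632257/428 ≈ -1.9326e+8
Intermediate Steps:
j(S, l) = 2*S/(-5 + l) (j(S, l) = (2*S)/(-5 + l) = 2*S/(-5 + l))
Y(X, Q) = -6*X/(-5 + Q)
v = -1/42994 (v = 1/(-42994) = -1/42994 ≈ -2.3259e-5)
-46711/Y(214, -136) + 4495/v = -46711/((-6*214/(-5 - 136))) + 4495/(-1/42994) = -46711/((-6*214/(-141))) + 4495*(-42994) = -46711/((-6*214*(-1/141))) - 193258030 = -46711/428/47 - 193258030 = -46711*47/428 - 193258030 = -2195417/428 - 193258030 = -82716632257/428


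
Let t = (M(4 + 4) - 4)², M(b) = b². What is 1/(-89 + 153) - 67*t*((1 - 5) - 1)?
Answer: 77184001/64 ≈ 1.2060e+6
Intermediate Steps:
t = 3600 (t = ((4 + 4)² - 4)² = (8² - 4)² = (64 - 4)² = 60² = 3600)
1/(-89 + 153) - 67*t*((1 - 5) - 1) = 1/(-89 + 153) - 241200*((1 - 5) - 1) = 1/64 - 241200*(-4 - 1) = 1/64 - 241200*(-5) = 1/64 - 67*(-18000) = 1/64 + 1206000 = 77184001/64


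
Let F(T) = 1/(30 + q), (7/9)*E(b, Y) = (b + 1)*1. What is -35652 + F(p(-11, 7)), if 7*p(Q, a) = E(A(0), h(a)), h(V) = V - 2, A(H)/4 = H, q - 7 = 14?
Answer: -1818251/51 ≈ -35652.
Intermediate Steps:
q = 21 (q = 7 + 14 = 21)
A(H) = 4*H
h(V) = -2 + V
E(b, Y) = 9/7 + 9*b/7 (E(b, Y) = 9*((b + 1)*1)/7 = 9*((1 + b)*1)/7 = 9*(1 + b)/7 = 9/7 + 9*b/7)
p(Q, a) = 9/49 (p(Q, a) = (9/7 + 9*(4*0)/7)/7 = (9/7 + (9/7)*0)/7 = (9/7 + 0)/7 = (⅐)*(9/7) = 9/49)
F(T) = 1/51 (F(T) = 1/(30 + 21) = 1/51)
-35652 + F(p(-11, 7)) = -35652 + 1/51 = -1818251/51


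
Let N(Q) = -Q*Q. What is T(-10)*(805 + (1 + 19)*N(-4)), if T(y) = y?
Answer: -4850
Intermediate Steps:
N(Q) = -Q²
T(-10)*(805 + (1 + 19)*N(-4)) = -10*(805 + (1 + 19)*(-1*(-4)²)) = -10*(805 + 20*(-1*16)) = -10*(805 + 20*(-16)) = -10*(805 - 320) = -10*485 = -4850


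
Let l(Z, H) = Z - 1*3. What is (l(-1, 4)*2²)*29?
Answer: -464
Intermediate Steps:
l(Z, H) = -3 + Z (l(Z, H) = Z - 3 = -3 + Z)
(l(-1, 4)*2²)*29 = ((-3 - 1)*2²)*29 = -4*4*29 = -16*29 = -464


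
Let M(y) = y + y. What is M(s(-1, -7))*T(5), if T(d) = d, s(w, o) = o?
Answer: -70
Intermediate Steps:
M(y) = 2*y
M(s(-1, -7))*T(5) = (2*(-7))*5 = -14*5 = -70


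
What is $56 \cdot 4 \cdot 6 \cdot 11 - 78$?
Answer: $14706$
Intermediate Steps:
$56 \cdot 4 \cdot 6 \cdot 11 - 78 = 56 \cdot 4 \cdot 66 - 78 = 56 \cdot 264 - 78 = 14784 - 78 = 14706$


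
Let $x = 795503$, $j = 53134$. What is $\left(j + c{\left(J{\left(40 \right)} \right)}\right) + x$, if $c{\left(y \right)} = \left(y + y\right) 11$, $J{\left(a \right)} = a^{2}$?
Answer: $883837$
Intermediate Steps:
$c{\left(y \right)} = 22 y$ ($c{\left(y \right)} = 2 y 11 = 22 y$)
$\left(j + c{\left(J{\left(40 \right)} \right)}\right) + x = \left(53134 + 22 \cdot 40^{2}\right) + 795503 = \left(53134 + 22 \cdot 1600\right) + 795503 = \left(53134 + 35200\right) + 795503 = 88334 + 795503 = 883837$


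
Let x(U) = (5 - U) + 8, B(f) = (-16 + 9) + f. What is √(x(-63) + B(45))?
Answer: √114 ≈ 10.677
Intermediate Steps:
B(f) = -7 + f
x(U) = 13 - U
√(x(-63) + B(45)) = √((13 - 1*(-63)) + (-7 + 45)) = √((13 + 63) + 38) = √(76 + 38) = √114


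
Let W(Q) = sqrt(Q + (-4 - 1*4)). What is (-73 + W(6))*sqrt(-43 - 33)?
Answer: 2*I*sqrt(19)*(-73 + I*sqrt(2)) ≈ -12.329 - 636.4*I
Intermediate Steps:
W(Q) = sqrt(-8 + Q) (W(Q) = sqrt(Q + (-4 - 4)) = sqrt(Q - 8) = sqrt(-8 + Q))
(-73 + W(6))*sqrt(-43 - 33) = (-73 + sqrt(-8 + 6))*sqrt(-43 - 33) = (-73 + sqrt(-2))*sqrt(-76) = (-73 + I*sqrt(2))*(2*I*sqrt(19)) = 2*I*sqrt(19)*(-73 + I*sqrt(2))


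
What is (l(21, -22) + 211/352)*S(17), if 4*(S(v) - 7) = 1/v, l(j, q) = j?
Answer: 3626631/23936 ≈ 151.51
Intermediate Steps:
S(v) = 7 + 1/(4*v)
(l(21, -22) + 211/352)*S(17) = (21 + 211/352)*(7 + (1/4)/17) = (21 + 211*(1/352))*(7 + (1/4)*(1/17)) = (21 + 211/352)*(7 + 1/68) = (7603/352)*(477/68) = 3626631/23936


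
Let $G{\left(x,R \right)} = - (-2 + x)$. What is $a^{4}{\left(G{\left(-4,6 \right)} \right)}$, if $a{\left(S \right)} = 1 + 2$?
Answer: $81$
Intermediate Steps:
$G{\left(x,R \right)} = 2 - x$
$a{\left(S \right)} = 3$
$a^{4}{\left(G{\left(-4,6 \right)} \right)} = 3^{4} = 81$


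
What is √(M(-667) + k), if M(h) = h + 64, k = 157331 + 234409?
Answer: √391137 ≈ 625.41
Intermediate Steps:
k = 391740
M(h) = 64 + h
√(M(-667) + k) = √((64 - 667) + 391740) = √(-603 + 391740) = √391137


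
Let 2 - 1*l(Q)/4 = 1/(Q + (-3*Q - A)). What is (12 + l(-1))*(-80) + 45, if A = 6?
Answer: -1635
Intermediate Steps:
l(Q) = 8 - 4/(-6 - 2*Q) (l(Q) = 8 - 4/(Q + (-3*Q - 1*6)) = 8 - 4/(Q + (-3*Q - 6)) = 8 - 4/(Q + (-6 - 3*Q)) = 8 - 4/(-6 - 2*Q))
(12 + l(-1))*(-80) + 45 = (12 + 2*(13 + 4*(-1))/(3 - 1))*(-80) + 45 = (12 + 2*(13 - 4)/2)*(-80) + 45 = (12 + 2*(½)*9)*(-80) + 45 = (12 + 9)*(-80) + 45 = 21*(-80) + 45 = -1680 + 45 = -1635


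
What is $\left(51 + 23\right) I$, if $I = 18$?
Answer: $1332$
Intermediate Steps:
$\left(51 + 23\right) I = \left(51 + 23\right) 18 = 74 \cdot 18 = 1332$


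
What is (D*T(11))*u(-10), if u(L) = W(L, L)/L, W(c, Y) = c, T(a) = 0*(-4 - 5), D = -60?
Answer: 0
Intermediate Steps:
T(a) = 0 (T(a) = 0*(-9) = 0)
u(L) = 1 (u(L) = L/L = 1)
(D*T(11))*u(-10) = -60*0*1 = 0*1 = 0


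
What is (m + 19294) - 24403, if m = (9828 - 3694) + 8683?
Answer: 9708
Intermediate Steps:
m = 14817 (m = 6134 + 8683 = 14817)
(m + 19294) - 24403 = (14817 + 19294) - 24403 = 34111 - 24403 = 9708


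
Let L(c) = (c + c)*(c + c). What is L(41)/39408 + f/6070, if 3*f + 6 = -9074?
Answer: -653835/1993388 ≈ -0.32800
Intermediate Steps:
f = -9080/3 (f = -2 + (1/3)*(-9074) = -2 - 9074/3 = -9080/3 ≈ -3026.7)
L(c) = 4*c**2 (L(c) = (2*c)*(2*c) = 4*c**2)
L(41)/39408 + f/6070 = (4*41**2)/39408 - 9080/3/6070 = (4*1681)*(1/39408) - 9080/3*1/6070 = 6724*(1/39408) - 908/1821 = 1681/9852 - 908/1821 = -653835/1993388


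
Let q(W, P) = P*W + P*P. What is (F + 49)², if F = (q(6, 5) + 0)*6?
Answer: 143641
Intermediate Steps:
q(W, P) = P² + P*W (q(W, P) = P*W + P² = P² + P*W)
F = 330 (F = (5*(5 + 6) + 0)*6 = (5*11 + 0)*6 = (55 + 0)*6 = 55*6 = 330)
(F + 49)² = (330 + 49)² = 379² = 143641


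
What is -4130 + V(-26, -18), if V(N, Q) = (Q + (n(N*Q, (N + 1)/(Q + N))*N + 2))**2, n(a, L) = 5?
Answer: 17186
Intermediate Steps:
V(N, Q) = (2 + Q + 5*N)**2 (V(N, Q) = (Q + (5*N + 2))**2 = (Q + (2 + 5*N))**2 = (2 + Q + 5*N)**2)
-4130 + V(-26, -18) = -4130 + (2 - 18 + 5*(-26))**2 = -4130 + (2 - 18 - 130)**2 = -4130 + (-146)**2 = -4130 + 21316 = 17186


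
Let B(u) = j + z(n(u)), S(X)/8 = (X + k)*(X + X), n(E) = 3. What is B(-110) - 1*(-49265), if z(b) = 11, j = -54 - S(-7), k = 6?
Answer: 49110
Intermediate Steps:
S(X) = 16*X*(6 + X) (S(X) = 8*((X + 6)*(X + X)) = 8*((6 + X)*(2*X)) = 8*(2*X*(6 + X)) = 16*X*(6 + X))
j = -166 (j = -54 - 16*(-7)*(6 - 7) = -54 - 16*(-7)*(-1) = -54 - 1*112 = -54 - 112 = -166)
B(u) = -155 (B(u) = -166 + 11 = -155)
B(-110) - 1*(-49265) = -155 - 1*(-49265) = -155 + 49265 = 49110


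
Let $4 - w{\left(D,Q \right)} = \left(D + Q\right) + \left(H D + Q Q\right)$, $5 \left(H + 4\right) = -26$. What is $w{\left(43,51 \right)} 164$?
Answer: $- \frac{1882228}{5} \approx -3.7645 \cdot 10^{5}$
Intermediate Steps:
$H = - \frac{46}{5}$ ($H = -4 + \frac{1}{5} \left(-26\right) = -4 - \frac{26}{5} = - \frac{46}{5} \approx -9.2$)
$w{\left(D,Q \right)} = 4 - Q - Q^{2} + \frac{41 D}{5}$ ($w{\left(D,Q \right)} = 4 - \left(\left(D + Q\right) - \left(\frac{46 D}{5} - Q Q\right)\right) = 4 - \left(\left(D + Q\right) - \left(- Q^{2} + \frac{46 D}{5}\right)\right) = 4 - \left(Q + Q^{2} - \frac{41 D}{5}\right) = 4 - Q - Q^{2} + \frac{41 D}{5}$)
$w{\left(43,51 \right)} 164 = \left(4 - 51 - 51^{2} + \frac{41}{5} \cdot 43\right) 164 = \left(4 - 51 - 2601 + \frac{1763}{5}\right) 164 = \left(- \frac{11477}{5}\right) 164 = - \frac{1882228}{5}$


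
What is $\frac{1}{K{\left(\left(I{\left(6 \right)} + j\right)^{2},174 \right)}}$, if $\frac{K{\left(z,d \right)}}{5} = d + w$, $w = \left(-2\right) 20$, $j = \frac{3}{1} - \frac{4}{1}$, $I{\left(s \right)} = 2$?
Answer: $\frac{1}{670} \approx 0.0014925$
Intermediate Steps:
$j = -1$ ($j = 3 \cdot 1 - 4 = 3 - 4 = -1$)
$w = -40$
$K{\left(z,d \right)} = -200 + 5 d$ ($K{\left(z,d \right)} = 5 \left(d - 40\right) = 5 \left(-40 + d\right) = -200 + 5 d$)
$\frac{1}{K{\left(\left(I{\left(6 \right)} + j\right)^{2},174 \right)}} = \frac{1}{-200 + 5 \cdot 174} = \frac{1}{-200 + 870} = \frac{1}{670}$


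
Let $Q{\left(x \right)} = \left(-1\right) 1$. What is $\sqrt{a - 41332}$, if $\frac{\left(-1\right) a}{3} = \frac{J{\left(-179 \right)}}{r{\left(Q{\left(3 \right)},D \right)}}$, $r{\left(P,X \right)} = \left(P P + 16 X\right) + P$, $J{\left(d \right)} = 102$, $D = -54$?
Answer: $\frac{29 i \sqrt{7077}}{12} \approx 203.3 i$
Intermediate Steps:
$Q{\left(x \right)} = -1$
$r{\left(P,X \right)} = P + P^{2} + 16 X$ ($r{\left(P,X \right)} = \left(P^{2} + 16 X\right) + P = P + P^{2} + 16 X$)
$a = \frac{17}{48}$ ($a = - 3 \frac{102}{-1 + \left(-1\right)^{2} + 16 \left(-54\right)} = - 3 \frac{102}{-1 + 1 - 864} = - 3 \frac{102}{-864} = - 3 \cdot 102 \left(- \frac{1}{864}\right) = \left(-3\right) \left(- \frac{17}{144}\right) = \frac{17}{48} \approx 0.35417$)
$\sqrt{a - 41332} = \sqrt{\frac{17}{48} - 41332} = \sqrt{- \frac{1983919}{48}} = \frac{29 i \sqrt{7077}}{12}$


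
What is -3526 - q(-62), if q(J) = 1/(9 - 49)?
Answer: -141039/40 ≈ -3526.0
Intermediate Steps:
q(J) = -1/40 (q(J) = 1/(-40) = -1/40)
-3526 - q(-62) = -3526 - 1*(-1/40) = -3526 + 1/40 = -141039/40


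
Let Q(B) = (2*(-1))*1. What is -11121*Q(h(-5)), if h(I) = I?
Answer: 22242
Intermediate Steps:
Q(B) = -2 (Q(B) = -2*1 = -2)
-11121*Q(h(-5)) = -11121*(-2) = 22242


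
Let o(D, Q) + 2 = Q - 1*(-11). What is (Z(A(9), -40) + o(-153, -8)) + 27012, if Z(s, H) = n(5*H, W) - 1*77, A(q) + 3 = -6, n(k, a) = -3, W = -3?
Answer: 26933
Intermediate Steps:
A(q) = -9 (A(q) = -3 - 6 = -9)
o(D, Q) = 9 + Q (o(D, Q) = -2 + (Q - 1*(-11)) = -2 + (Q + 11) = -2 + (11 + Q) = 9 + Q)
Z(s, H) = -80 (Z(s, H) = -3 - 1*77 = -3 - 77 = -80)
(Z(A(9), -40) + o(-153, -8)) + 27012 = (-80 + (9 - 8)) + 27012 = (-80 + 1) + 27012 = -79 + 27012 = 26933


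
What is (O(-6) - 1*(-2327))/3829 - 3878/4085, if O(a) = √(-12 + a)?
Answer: -5343067/15641465 + 3*I*√2/3829 ≈ -0.3416 + 0.001108*I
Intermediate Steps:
(O(-6) - 1*(-2327))/3829 - 3878/4085 = (√(-12 - 6) - 1*(-2327))/3829 - 3878/4085 = (√(-18) + 2327)*(1/3829) - 3878*1/4085 = (3*I*√2 + 2327)*(1/3829) - 3878/4085 = (2327 + 3*I*√2)*(1/3829) - 3878/4085 = (2327/3829 + 3*I*√2/3829) - 3878/4085 = -5343067/15641465 + 3*I*√2/3829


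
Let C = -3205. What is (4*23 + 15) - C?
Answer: 3312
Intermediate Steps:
(4*23 + 15) - C = (4*23 + 15) - 1*(-3205) = (92 + 15) + 3205 = 107 + 3205 = 3312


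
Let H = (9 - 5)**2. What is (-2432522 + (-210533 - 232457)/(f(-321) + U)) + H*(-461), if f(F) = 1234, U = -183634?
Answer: -44503695221/18240 ≈ -2.4399e+6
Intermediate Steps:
H = 16 (H = 4**2 = 16)
(-2432522 + (-210533 - 232457)/(f(-321) + U)) + H*(-461) = (-2432522 + (-210533 - 232457)/(1234 - 183634)) + 16*(-461) = (-2432522 - 442990/(-182400)) - 7376 = (-2432522 - 442990*(-1/182400)) - 7376 = (-2432522 + 44299/18240) - 7376 = -44369156981/18240 - 7376 = -44503695221/18240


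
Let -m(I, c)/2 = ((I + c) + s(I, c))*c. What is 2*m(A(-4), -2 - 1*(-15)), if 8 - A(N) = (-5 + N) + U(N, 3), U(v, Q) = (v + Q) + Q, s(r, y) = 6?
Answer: -1768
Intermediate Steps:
U(v, Q) = v + 2*Q (U(v, Q) = (Q + v) + Q = v + 2*Q)
A(N) = 7 - 2*N (A(N) = 8 - ((-5 + N) + (N + 2*3)) = 8 - ((-5 + N) + (N + 6)) = 8 - ((-5 + N) + (6 + N)) = 8 - (1 + 2*N) = 8 + (-1 - 2*N) = 7 - 2*N)
m(I, c) = -2*c*(6 + I + c) (m(I, c) = -2*((I + c) + 6)*c = -2*(6 + I + c)*c = -2*c*(6 + I + c))
2*m(A(-4), -2 - 1*(-15)) = 2*(-2*(-2 - 1*(-15))*(6 + (7 - 2*(-4)) + (-2 - 1*(-15)))) = 2*(-2*(-2 + 15)*(6 + (7 + 8) + (-2 + 15))) = 2*(-2*13*(6 + 15 + 13)) = 2*(-2*13*34) = 2*(-884) = -1768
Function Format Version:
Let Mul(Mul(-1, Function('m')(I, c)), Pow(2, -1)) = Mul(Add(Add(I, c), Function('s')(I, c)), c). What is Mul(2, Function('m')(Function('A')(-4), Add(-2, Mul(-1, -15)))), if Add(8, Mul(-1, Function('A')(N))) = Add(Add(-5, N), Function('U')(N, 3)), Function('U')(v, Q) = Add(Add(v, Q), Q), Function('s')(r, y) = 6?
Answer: -1768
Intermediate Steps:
Function('U')(v, Q) = Add(v, Mul(2, Q)) (Function('U')(v, Q) = Add(Add(Q, v), Q) = Add(v, Mul(2, Q)))
Function('A')(N) = Add(7, Mul(-2, N)) (Function('A')(N) = Add(8, Mul(-1, Add(Add(-5, N), Add(N, Mul(2, 3))))) = Add(8, Mul(-1, Add(Add(-5, N), Add(N, 6)))) = Add(8, Mul(-1, Add(Add(-5, N), Add(6, N)))) = Add(8, Mul(-1, Add(1, Mul(2, N)))) = Add(8, Add(-1, Mul(-2, N))) = Add(7, Mul(-2, N)))
Function('m')(I, c) = Mul(-2, c, Add(6, I, c)) (Function('m')(I, c) = Mul(-2, Mul(Add(Add(I, c), 6), c)) = Mul(-2, Mul(Add(6, I, c), c)) = Mul(-2, Mul(c, Add(6, I, c))) = Mul(-2, c, Add(6, I, c)))
Mul(2, Function('m')(Function('A')(-4), Add(-2, Mul(-1, -15)))) = Mul(2, Mul(-2, Add(-2, Mul(-1, -15)), Add(6, Add(7, Mul(-2, -4)), Add(-2, Mul(-1, -15))))) = Mul(2, Mul(-2, Add(-2, 15), Add(6, Add(7, 8), Add(-2, 15)))) = Mul(2, Mul(-2, 13, Add(6, 15, 13))) = Mul(2, Mul(-2, 13, 34)) = Mul(2, -884) = -1768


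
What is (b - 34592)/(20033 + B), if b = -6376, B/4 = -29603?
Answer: 4552/10931 ≈ 0.41643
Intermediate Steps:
B = -118412 (B = 4*(-29603) = -118412)
(b - 34592)/(20033 + B) = (-6376 - 34592)/(20033 - 118412) = -40968/(-98379) = -40968*(-1/98379) = 4552/10931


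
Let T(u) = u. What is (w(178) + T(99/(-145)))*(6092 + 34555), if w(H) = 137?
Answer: 803428602/145 ≈ 5.5409e+6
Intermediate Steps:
(w(178) + T(99/(-145)))*(6092 + 34555) = (137 + 99/(-145))*(6092 + 34555) = (137 + 99*(-1/145))*40647 = (137 - 99/145)*40647 = (19766/145)*40647 = 803428602/145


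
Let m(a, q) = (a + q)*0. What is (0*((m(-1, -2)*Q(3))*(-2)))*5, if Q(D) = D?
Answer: 0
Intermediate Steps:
m(a, q) = 0
(0*((m(-1, -2)*Q(3))*(-2)))*5 = (0*((0*3)*(-2)))*5 = (0*(0*(-2)))*5 = (0*0)*5 = 0*5 = 0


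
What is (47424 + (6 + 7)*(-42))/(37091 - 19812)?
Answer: 46878/17279 ≈ 2.7130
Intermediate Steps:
(47424 + (6 + 7)*(-42))/(37091 - 19812) = (47424 + 13*(-42))/17279 = (47424 - 546)*(1/17279) = 46878*(1/17279) = 46878/17279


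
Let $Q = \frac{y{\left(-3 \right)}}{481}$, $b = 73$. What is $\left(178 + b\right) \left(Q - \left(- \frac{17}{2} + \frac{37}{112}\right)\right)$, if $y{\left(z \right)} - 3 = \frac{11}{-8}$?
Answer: $\frac{8501119}{4144} \approx 2051.4$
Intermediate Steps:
$y{\left(z \right)} = \frac{13}{8}$ ($y{\left(z \right)} = 3 + \frac{11}{-8} = 3 + 11 \left(- \frac{1}{8}\right) = 3 - \frac{11}{8} = \frac{13}{8}$)
$Q = \frac{1}{296}$ ($Q = \frac{13}{8 \cdot 481} = \frac{13}{8} \cdot \frac{1}{481} = \frac{1}{296} \approx 0.0033784$)
$\left(178 + b\right) \left(Q - \left(- \frac{17}{2} + \frac{37}{112}\right)\right) = \left(178 + 73\right) \left(\frac{1}{296} - \left(- \frac{17}{2} + \frac{37}{112}\right)\right) = 251 \left(\frac{1}{296} - - \frac{915}{112}\right) = 251 \left(\frac{1}{296} + \left(\frac{17}{2} - \frac{37}{112}\right)\right) = 251 \left(\frac{1}{296} + \frac{915}{112}\right) = 251 \cdot \frac{33869}{4144} = \frac{8501119}{4144}$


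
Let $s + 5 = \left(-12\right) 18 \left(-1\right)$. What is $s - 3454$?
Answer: $-3243$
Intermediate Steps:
$s = 211$ ($s = -5 + \left(-12\right) 18 \left(-1\right) = -5 - -216 = -5 + 216 = 211$)
$s - 3454 = 211 - 3454 = -3243$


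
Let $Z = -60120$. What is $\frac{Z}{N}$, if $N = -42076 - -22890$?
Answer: $\frac{30060}{9593} \approx 3.1335$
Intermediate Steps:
$N = -19186$ ($N = -42076 + 22890 = -19186$)
$\frac{Z}{N} = - \frac{60120}{-19186} = \left(-60120\right) \left(- \frac{1}{19186}\right) = \frac{30060}{9593}$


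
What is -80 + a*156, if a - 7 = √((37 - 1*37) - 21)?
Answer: 1012 + 156*I*√21 ≈ 1012.0 + 714.88*I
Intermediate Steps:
a = 7 + I*√21 (a = 7 + √((37 - 1*37) - 21) = 7 + √((37 - 37) - 21) = 7 + √(0 - 21) = 7 + √(-21) = 7 + I*√21 ≈ 7.0 + 4.5826*I)
-80 + a*156 = -80 + (7 + I*√21)*156 = -80 + (1092 + 156*I*√21) = 1012 + 156*I*√21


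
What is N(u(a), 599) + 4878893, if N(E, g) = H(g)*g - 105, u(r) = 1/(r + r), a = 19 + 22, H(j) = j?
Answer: 5237589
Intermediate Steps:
a = 41
u(r) = 1/(2*r)
N(E, g) = -105 + g**2 (N(E, g) = g*g - 105 = g**2 - 105 = -105 + g**2)
N(u(a), 599) + 4878893 = (-105 + 599**2) + 4878893 = (-105 + 358801) + 4878893 = 358696 + 4878893 = 5237589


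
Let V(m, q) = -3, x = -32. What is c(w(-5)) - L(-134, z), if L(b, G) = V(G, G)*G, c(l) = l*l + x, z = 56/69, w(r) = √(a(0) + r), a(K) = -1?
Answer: -818/23 ≈ -35.565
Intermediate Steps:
w(r) = √(-1 + r)
z = 56/69 (z = 56*(1/69) = 56/69 ≈ 0.81159)
c(l) = -32 + l² (c(l) = l*l - 32 = l² - 32 = -32 + l²)
L(b, G) = -3*G
c(w(-5)) - L(-134, z) = (-32 + (√(-1 - 5))²) - (-3)*56/69 = (-32 + (√(-6))²) - 1*(-56/23) = (-32 + (I*√6)²) + 56/23 = (-32 - 6) + 56/23 = -38 + 56/23 = -818/23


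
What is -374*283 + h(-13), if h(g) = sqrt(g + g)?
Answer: -105842 + I*sqrt(26) ≈ -1.0584e+5 + 5.099*I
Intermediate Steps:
h(g) = sqrt(2)*sqrt(g) (h(g) = sqrt(2*g) = sqrt(2)*sqrt(g))
-374*283 + h(-13) = -374*283 + sqrt(2)*sqrt(-13) = -105842 + sqrt(2)*(I*sqrt(13)) = -105842 + I*sqrt(26)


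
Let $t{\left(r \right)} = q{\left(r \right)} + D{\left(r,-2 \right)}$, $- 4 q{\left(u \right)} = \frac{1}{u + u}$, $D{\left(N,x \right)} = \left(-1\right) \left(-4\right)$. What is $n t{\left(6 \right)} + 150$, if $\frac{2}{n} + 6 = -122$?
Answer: $\frac{460609}{3072} \approx 149.94$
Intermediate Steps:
$n = - \frac{1}{64}$ ($n = \frac{2}{-6 - 122} = \frac{2}{-128} = 2 \left(- \frac{1}{128}\right) = - \frac{1}{64} \approx -0.015625$)
$D{\left(N,x \right)} = 4$
$q{\left(u \right)} = - \frac{1}{8 u}$ ($q{\left(u \right)} = - \frac{1}{4 \left(u + u\right)} = - \frac{1}{4 \cdot 2 u} = - \frac{\frac{1}{2} \frac{1}{u}}{4} = - \frac{1}{8 u}$)
$t{\left(r \right)} = 4 - \frac{1}{8 r}$ ($t{\left(r \right)} = - \frac{1}{8 r} + 4 = 4 - \frac{1}{8 r}$)
$n t{\left(6 \right)} + 150 = - \frac{4 - \frac{1}{8 \cdot 6}}{64} + 150 = - \frac{4 - \frac{1}{48}}{64} + 150 = \left(- \frac{1}{64}\right) \frac{191}{48} + 150 = - \frac{191}{3072} + 150 = \frac{460609}{3072}$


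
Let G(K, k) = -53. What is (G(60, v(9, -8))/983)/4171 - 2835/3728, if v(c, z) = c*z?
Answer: -11623961239/15285146704 ≈ -0.76047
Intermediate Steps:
(G(60, v(9, -8))/983)/4171 - 2835/3728 = -53/983/4171 - 2835/3728 = -53*1/983*(1/4171) - 2835*1/3728 = -53/983*1/4171 - 2835/3728 = -53/4100093 - 2835/3728 = -11623961239/15285146704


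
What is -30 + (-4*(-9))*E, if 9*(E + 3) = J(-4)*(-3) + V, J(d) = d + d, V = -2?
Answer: -50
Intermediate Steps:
J(d) = 2*d
E = -5/9 (E = -3 + ((2*(-4))*(-3) - 2)/9 = -3 + (-8*(-3) - 2)/9 = -3 + (24 - 2)/9 = -3 + (⅑)*22 = -3 + 22/9 = -5/9 ≈ -0.55556)
-30 + (-4*(-9))*E = -30 - 4*(-9)*(-5/9) = -30 + 36*(-5/9) = -30 - 20 = -50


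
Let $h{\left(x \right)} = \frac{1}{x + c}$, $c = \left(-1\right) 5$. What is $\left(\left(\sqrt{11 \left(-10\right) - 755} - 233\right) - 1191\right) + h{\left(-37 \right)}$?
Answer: $- \frac{59809}{42} + i \sqrt{865} \approx -1424.0 + 29.411 i$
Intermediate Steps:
$c = -5$
$h{\left(x \right)} = \frac{1}{-5 + x}$ ($h{\left(x \right)} = \frac{1}{x - 5} = \frac{1}{-5 + x}$)
$\left(\left(\sqrt{11 \left(-10\right) - 755} - 233\right) - 1191\right) + h{\left(-37 \right)} = \left(\left(\sqrt{11 \left(-10\right) - 755} - 233\right) - 1191\right) + \frac{1}{-5 - 37} = \left(\left(\sqrt{-110 - 755} - 233\right) - 1191\right) + \frac{1}{-42} = \left(\left(\sqrt{-865} - 233\right) - 1191\right) - \frac{1}{42} = \left(\left(i \sqrt{865} - 233\right) - 1191\right) - \frac{1}{42} = \left(\left(-233 + i \sqrt{865}\right) - 1191\right) - \frac{1}{42} = \left(-1424 + i \sqrt{865}\right) - \frac{1}{42} = - \frac{59809}{42} + i \sqrt{865}$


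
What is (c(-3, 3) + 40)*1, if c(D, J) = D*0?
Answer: 40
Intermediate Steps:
c(D, J) = 0
(c(-3, 3) + 40)*1 = (0 + 40)*1 = 40*1 = 40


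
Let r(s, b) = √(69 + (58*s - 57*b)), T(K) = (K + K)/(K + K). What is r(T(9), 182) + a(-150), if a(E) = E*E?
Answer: 22500 + I*√10247 ≈ 22500.0 + 101.23*I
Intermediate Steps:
a(E) = E²
T(K) = 1 (T(K) = (2*K)/((2*K)) = (2*K)*(1/(2*K)) = 1)
r(s, b) = √(69 - 57*b + 58*s) (r(s, b) = √(69 + (-57*b + 58*s)) = √(69 - 57*b + 58*s))
r(T(9), 182) + a(-150) = √(69 - 57*182 + 58*1) + (-150)² = √(69 - 10374 + 58) + 22500 = √(-10247) + 22500 = I*√10247 + 22500 = 22500 + I*√10247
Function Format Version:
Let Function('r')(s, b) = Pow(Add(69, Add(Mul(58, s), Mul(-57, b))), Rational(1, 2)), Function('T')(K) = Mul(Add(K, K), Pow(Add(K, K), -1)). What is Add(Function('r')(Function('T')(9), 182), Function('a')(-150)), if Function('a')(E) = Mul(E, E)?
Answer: Add(22500, Mul(I, Pow(10247, Rational(1, 2)))) ≈ Add(22500., Mul(101.23, I))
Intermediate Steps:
Function('a')(E) = Pow(E, 2)
Function('T')(K) = 1 (Function('T')(K) = Mul(Mul(2, K), Pow(Mul(2, K), -1)) = Mul(Mul(2, K), Mul(Rational(1, 2), Pow(K, -1))) = 1)
Function('r')(s, b) = Pow(Add(69, Mul(-57, b), Mul(58, s)), Rational(1, 2)) (Function('r')(s, b) = Pow(Add(69, Add(Mul(-57, b), Mul(58, s))), Rational(1, 2)) = Pow(Add(69, Mul(-57, b), Mul(58, s)), Rational(1, 2)))
Add(Function('r')(Function('T')(9), 182), Function('a')(-150)) = Add(Pow(Add(69, Mul(-57, 182), Mul(58, 1)), Rational(1, 2)), Pow(-150, 2)) = Add(Pow(Add(69, -10374, 58), Rational(1, 2)), 22500) = Add(Pow(-10247, Rational(1, 2)), 22500) = Add(Mul(I, Pow(10247, Rational(1, 2))), 22500) = Add(22500, Mul(I, Pow(10247, Rational(1, 2))))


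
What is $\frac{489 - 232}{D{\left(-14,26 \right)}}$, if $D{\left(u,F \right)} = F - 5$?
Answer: $\frac{257}{21} \approx 12.238$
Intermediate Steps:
$D{\left(u,F \right)} = -5 + F$
$\frac{489 - 232}{D{\left(-14,26 \right)}} = \frac{489 - 232}{-5 + 26} = \frac{257}{21}$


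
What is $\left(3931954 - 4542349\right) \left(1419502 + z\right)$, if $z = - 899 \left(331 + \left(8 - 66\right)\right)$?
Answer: $-716649509625$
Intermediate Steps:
$z = -245427$ ($z = - 899 \left(331 + \left(8 - 66\right)\right) = - 899 \left(331 - 58\right) = \left(-899\right) 273 = -245427$)
$\left(3931954 - 4542349\right) \left(1419502 + z\right) = \left(3931954 - 4542349\right) \left(1419502 - 245427\right) = \left(-610395\right) 1174075 = -716649509625$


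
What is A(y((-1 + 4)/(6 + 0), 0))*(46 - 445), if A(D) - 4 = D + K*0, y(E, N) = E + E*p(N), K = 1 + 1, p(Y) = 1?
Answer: -1995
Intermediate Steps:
K = 2
y(E, N) = 2*E (y(E, N) = E + E*1 = E + E = 2*E)
A(D) = 4 + D (A(D) = 4 + (D + 2*0) = 4 + (D + 0) = 4 + D)
A(y((-1 + 4)/(6 + 0), 0))*(46 - 445) = (4 + 2*((-1 + 4)/(6 + 0)))*(46 - 445) = (4 + 2*(3/6))*(-399) = (4 + 2*(3*(1/6)))*(-399) = (4 + 2*(1/2))*(-399) = (4 + 1)*(-399) = 5*(-399) = -1995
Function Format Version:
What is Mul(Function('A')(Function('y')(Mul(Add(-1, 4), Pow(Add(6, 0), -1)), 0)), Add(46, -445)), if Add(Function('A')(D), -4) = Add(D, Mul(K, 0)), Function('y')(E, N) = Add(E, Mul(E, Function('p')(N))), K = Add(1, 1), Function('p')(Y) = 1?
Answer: -1995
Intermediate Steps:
K = 2
Function('y')(E, N) = Mul(2, E) (Function('y')(E, N) = Add(E, Mul(E, 1)) = Add(E, E) = Mul(2, E))
Function('A')(D) = Add(4, D) (Function('A')(D) = Add(4, Add(D, Mul(2, 0))) = Add(4, Add(D, 0)) = Add(4, D))
Mul(Function('A')(Function('y')(Mul(Add(-1, 4), Pow(Add(6, 0), -1)), 0)), Add(46, -445)) = Mul(Add(4, Mul(2, Mul(Add(-1, 4), Pow(Add(6, 0), -1)))), Add(46, -445)) = Mul(Add(4, Mul(2, Mul(3, Pow(6, -1)))), -399) = Mul(Add(4, Mul(2, Mul(3, Rational(1, 6)))), -399) = Mul(Add(4, Mul(2, Rational(1, 2))), -399) = Mul(Add(4, 1), -399) = Mul(5, -399) = -1995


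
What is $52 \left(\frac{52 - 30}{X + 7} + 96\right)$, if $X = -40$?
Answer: $\frac{14872}{3} \approx 4957.3$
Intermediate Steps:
$52 \left(\frac{52 - 30}{X + 7} + 96\right) = 52 \left(\frac{52 - 30}{-40 + 7} + 96\right) = 52 \left(\frac{22}{-33} + 96\right) = 52 \left(22 \left(- \frac{1}{33}\right) + 96\right) = 52 \left(- \frac{2}{3} + 96\right) = 52 \cdot \frac{286}{3} = \frac{14872}{3}$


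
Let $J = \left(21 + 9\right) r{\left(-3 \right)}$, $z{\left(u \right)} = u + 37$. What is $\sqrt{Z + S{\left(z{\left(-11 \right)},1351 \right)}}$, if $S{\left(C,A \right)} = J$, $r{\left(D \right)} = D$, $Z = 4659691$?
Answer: $\sqrt{4659601} \approx 2158.6$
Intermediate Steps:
$z{\left(u \right)} = 37 + u$
$J = -90$ ($J = \left(21 + 9\right) \left(-3\right) = 30 \left(-3\right) = -90$)
$S{\left(C,A \right)} = -90$
$\sqrt{Z + S{\left(z{\left(-11 \right)},1351 \right)}} = \sqrt{4659691 - 90} = \sqrt{4659601}$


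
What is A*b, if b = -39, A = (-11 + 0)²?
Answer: -4719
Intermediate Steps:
A = 121 (A = (-11)² = 121)
A*b = 121*(-39) = -4719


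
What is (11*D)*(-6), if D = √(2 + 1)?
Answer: -66*√3 ≈ -114.32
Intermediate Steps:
D = √3 ≈ 1.7320
(11*D)*(-6) = (11*√3)*(-6) = -66*√3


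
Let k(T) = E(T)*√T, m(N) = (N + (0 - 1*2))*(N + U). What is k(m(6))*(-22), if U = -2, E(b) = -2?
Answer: 176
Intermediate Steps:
m(N) = (-2 + N)² (m(N) = (N + (0 - 1*2))*(N - 2) = (N + (0 - 2))*(-2 + N) = (N - 2)*(-2 + N) = (-2 + N)*(-2 + N) = (-2 + N)²)
k(T) = -2*√T
k(m(6))*(-22) = -2*√(4 + 6² - 4*6)*(-22) = -2*√(4 + 36 - 24)*(-22) = -2*√16*(-22) = -2*4*(-22) = -8*(-22) = 176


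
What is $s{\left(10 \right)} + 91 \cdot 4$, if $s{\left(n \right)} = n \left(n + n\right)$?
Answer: $564$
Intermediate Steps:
$s{\left(n \right)} = 2 n^{2}$ ($s{\left(n \right)} = n 2 n = 2 n^{2}$)
$s{\left(10 \right)} + 91 \cdot 4 = 2 \cdot 10^{2} + 91 \cdot 4 = 2 \cdot 100 + 364 = 200 + 364 = 564$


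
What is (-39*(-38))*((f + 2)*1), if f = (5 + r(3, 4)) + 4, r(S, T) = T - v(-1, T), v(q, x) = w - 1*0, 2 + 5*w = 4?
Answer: 108186/5 ≈ 21637.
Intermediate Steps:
w = ⅖ (w = -⅖ + (⅕)*4 = -⅖ + ⅘ = ⅖ ≈ 0.40000)
v(q, x) = ⅖ (v(q, x) = ⅖ - 1*0 = ⅖ + 0 = ⅖)
r(S, T) = -⅖ + T (r(S, T) = T - 1*⅖ = T - ⅖ = -⅖ + T)
f = 63/5 (f = (5 + (-⅖ + 4)) + 4 = (5 + 18/5) + 4 = 43/5 + 4 = 63/5 ≈ 12.600)
(-39*(-38))*((f + 2)*1) = (-39*(-38))*((63/5 + 2)*1) = 1482*((73/5)*1) = 1482*(73/5) = 108186/5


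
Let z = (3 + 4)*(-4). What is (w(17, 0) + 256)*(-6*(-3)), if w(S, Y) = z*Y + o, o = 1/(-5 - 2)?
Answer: 32238/7 ≈ 4605.4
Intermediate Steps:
o = -1/7 (o = 1/(-7) = -1/7 ≈ -0.14286)
z = -28 (z = 7*(-4) = -28)
w(S, Y) = -1/7 - 28*Y (w(S, Y) = -28*Y - 1/7 = -1/7 - 28*Y)
(w(17, 0) + 256)*(-6*(-3)) = ((-1/7 - 28*0) + 256)*(-6*(-3)) = ((-1/7 + 0) + 256)*18 = (-1/7 + 256)*18 = (1791/7)*18 = 32238/7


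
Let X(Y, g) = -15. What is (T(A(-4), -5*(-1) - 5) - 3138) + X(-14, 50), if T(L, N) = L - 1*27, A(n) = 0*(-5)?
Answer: -3180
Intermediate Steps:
A(n) = 0
T(L, N) = -27 + L (T(L, N) = L - 27 = -27 + L)
(T(A(-4), -5*(-1) - 5) - 3138) + X(-14, 50) = ((-27 + 0) - 3138) - 15 = (-27 - 3138) - 15 = -3165 - 15 = -3180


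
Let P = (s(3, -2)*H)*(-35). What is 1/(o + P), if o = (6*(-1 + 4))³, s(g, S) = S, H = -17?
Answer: 1/4642 ≈ 0.00021542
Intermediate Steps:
o = 5832 (o = (6*3)³ = 18³ = 5832)
P = -1190 (P = -2*(-17)*(-35) = 34*(-35) = -1190)
1/(o + P) = 1/(5832 - 1190) = 1/4642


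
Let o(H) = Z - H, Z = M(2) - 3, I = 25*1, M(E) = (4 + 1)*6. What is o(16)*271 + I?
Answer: 3006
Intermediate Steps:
M(E) = 30 (M(E) = 5*6 = 30)
I = 25
Z = 27 (Z = 30 - 3 = 27)
o(H) = 27 - H
o(16)*271 + I = (27 - 1*16)*271 + 25 = (27 - 16)*271 + 25 = 11*271 + 25 = 2981 + 25 = 3006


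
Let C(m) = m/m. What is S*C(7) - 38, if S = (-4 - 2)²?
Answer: -2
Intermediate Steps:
C(m) = 1
S = 36 (S = (-6)² = 36)
S*C(7) - 38 = 36*1 - 38 = 36 - 38 = -2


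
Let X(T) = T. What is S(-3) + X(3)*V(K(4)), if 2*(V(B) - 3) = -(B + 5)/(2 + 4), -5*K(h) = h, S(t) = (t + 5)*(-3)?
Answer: 39/20 ≈ 1.9500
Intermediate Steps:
S(t) = -15 - 3*t (S(t) = (5 + t)*(-3) = -15 - 3*t)
K(h) = -h/5
V(B) = 31/12 - B/12 (V(B) = 3 + (-(B + 5)/(2 + 4))/2 = 3 + (-(5 + B)/6)/2 = 3 + (-(⅚ + B/6))/2 = 3 + (-⅚ - B/6)/2 = 3 + (-5/12 - B/12) = 31/12 - B/12)
S(-3) + X(3)*V(K(4)) = (-15 - 3*(-3)) + 3*(31/12 - (-1)*4/60) = (-15 + 9) + 3*(31/12 - 1/12*(-⅘)) = -6 + 3*(31/12 + 1/15) = -6 + 3*(53/20) = -6 + 159/20 = 39/20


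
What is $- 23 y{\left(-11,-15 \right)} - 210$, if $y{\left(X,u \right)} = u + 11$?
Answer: $-118$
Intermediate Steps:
$y{\left(X,u \right)} = 11 + u$
$- 23 y{\left(-11,-15 \right)} - 210 = - 23 \left(11 - 15\right) - 210 = \left(-23\right) \left(-4\right) - 210 = 92 - 210 = -118$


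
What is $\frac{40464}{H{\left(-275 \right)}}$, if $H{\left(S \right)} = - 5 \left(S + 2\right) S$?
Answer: $- \frac{13488}{125125} \approx -0.1078$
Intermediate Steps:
$H{\left(S \right)} = S \left(-10 - 5 S\right)$ ($H{\left(S \right)} = - 5 \left(2 + S\right) S = \left(-10 - 5 S\right) S = S \left(-10 - 5 S\right)$)
$\frac{40464}{H{\left(-275 \right)}} = \frac{40464}{\left(-5\right) \left(-275\right) \left(2 - 275\right)} = \frac{40464}{\left(-5\right) \left(-275\right) \left(-273\right)} = \frac{40464}{-375375} = 40464 \left(- \frac{1}{375375}\right) = - \frac{13488}{125125}$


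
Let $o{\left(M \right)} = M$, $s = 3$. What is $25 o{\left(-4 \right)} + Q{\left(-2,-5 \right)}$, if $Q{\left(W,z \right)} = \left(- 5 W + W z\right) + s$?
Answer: $-77$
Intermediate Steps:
$Q{\left(W,z \right)} = 3 - 5 W + W z$ ($Q{\left(W,z \right)} = \left(- 5 W + W z\right) + 3 = 3 - 5 W + W z$)
$25 o{\left(-4 \right)} + Q{\left(-2,-5 \right)} = 25 \left(-4\right) - -23 = -100 + \left(3 + 10 + 10\right) = -100 + 23 = -77$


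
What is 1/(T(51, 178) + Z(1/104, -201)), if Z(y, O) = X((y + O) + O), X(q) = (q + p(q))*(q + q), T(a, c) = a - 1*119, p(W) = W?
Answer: 2704/1747641377 ≈ 1.5472e-6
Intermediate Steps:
T(a, c) = -119 + a (T(a, c) = a - 119 = -119 + a)
X(q) = 4*q² (X(q) = (q + q)*(q + q) = (2*q)*(2*q) = 4*q²)
Z(y, O) = 4*(y + 2*O)² (Z(y, O) = 4*((y + O) + O)² = 4*((O + y) + O)² = 4*(y + 2*O)²)
1/(T(51, 178) + Z(1/104, -201)) = 1/((-119 + 51) + 4*(1/104 + 2*(-201))²) = 1/(-68 + 4*(1/104 - 402)²) = 1/(-68 + 4*(-41807/104)²) = 1/(-68 + 4*(1747825249/10816)) = 1/(-68 + 1747825249/2704) = 1/(1747641377/2704) = 2704/1747641377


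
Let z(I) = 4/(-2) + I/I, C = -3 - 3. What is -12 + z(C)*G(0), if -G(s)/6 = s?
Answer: -12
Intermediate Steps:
G(s) = -6*s
C = -6
z(I) = -1 (z(I) = 4*(-½) + 1 = -2 + 1 = -1)
-12 + z(C)*G(0) = -12 - (-6)*0 = -12 - 1*0 = -12 + 0 = -12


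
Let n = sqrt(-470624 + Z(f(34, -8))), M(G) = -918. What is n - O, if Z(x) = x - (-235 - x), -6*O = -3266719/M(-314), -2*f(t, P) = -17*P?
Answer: 3266719/5508 + 5*I*sqrt(18821) ≈ 593.09 + 685.95*I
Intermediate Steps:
f(t, P) = 17*P/2 (f(t, P) = -(-17)*P/2 = 17*P/2)
O = -3266719/5508 (O = -(-3266719)/(6*(-918)) = -(-3266719)*(-1)/(6*918) = -1/6*3266719/918 = -3266719/5508 ≈ -593.09)
Z(x) = 235 + 2*x (Z(x) = x + (235 + x) = 235 + 2*x)
n = 5*I*sqrt(18821) (n = sqrt(-470624 + (235 + 2*((17/2)*(-8)))) = sqrt(-470624 + (235 + 2*(-68))) = sqrt(-470624 + (235 - 136)) = sqrt(-470624 + 99) = sqrt(-470525) = 5*I*sqrt(18821) ≈ 685.95*I)
n - O = 5*I*sqrt(18821) - 1*(-3266719/5508) = 5*I*sqrt(18821) + 3266719/5508 = 3266719/5508 + 5*I*sqrt(18821)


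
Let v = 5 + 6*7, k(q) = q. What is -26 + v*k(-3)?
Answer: -167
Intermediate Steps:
v = 47 (v = 5 + 42 = 47)
-26 + v*k(-3) = -26 + 47*(-3) = -26 - 141 = -167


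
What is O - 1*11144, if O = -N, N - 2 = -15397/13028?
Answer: -145194691/13028 ≈ -11145.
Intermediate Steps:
N = 10659/13028 (N = 2 - 15397/13028 = 10659/13028 ≈ 0.81816)
O = -10659/13028 (O = -1*10659/13028 = -10659/13028 ≈ -0.81816)
O - 1*11144 = -10659/13028 - 1*11144 = -10659/13028 - 11144 = -145194691/13028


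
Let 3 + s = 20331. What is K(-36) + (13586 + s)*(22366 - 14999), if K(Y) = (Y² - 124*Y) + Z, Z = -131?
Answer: 249850067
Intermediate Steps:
s = 20328 (s = -3 + 20331 = 20328)
K(Y) = -131 + Y² - 124*Y (K(Y) = (Y² - 124*Y) - 131 = -131 + Y² - 124*Y)
K(-36) + (13586 + s)*(22366 - 14999) = (-131 + (-36)² - 124*(-36)) + (13586 + 20328)*(22366 - 14999) = (-131 + 1296 + 4464) + 33914*7367 = 5629 + 249844438 = 249850067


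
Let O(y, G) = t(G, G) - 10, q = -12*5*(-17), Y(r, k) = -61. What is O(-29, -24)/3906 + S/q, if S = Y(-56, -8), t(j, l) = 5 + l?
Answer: -44641/664020 ≈ -0.067228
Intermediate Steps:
q = 1020 (q = -60*(-17) = 1020)
S = -61
O(y, G) = -5 + G (O(y, G) = (5 + G) - 10 = -5 + G)
O(-29, -24)/3906 + S/q = (-5 - 24)/3906 - 61/1020 = -29*1/3906 - 61*1/1020 = -29/3906 - 61/1020 = -44641/664020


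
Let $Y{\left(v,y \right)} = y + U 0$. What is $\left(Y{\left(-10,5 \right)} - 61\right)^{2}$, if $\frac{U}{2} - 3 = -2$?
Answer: $3136$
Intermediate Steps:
$U = 2$ ($U = 6 + 2 \left(-2\right) = 6 - 4 = 2$)
$Y{\left(v,y \right)} = y$ ($Y{\left(v,y \right)} = y + 2 \cdot 0 = y + 0 = y$)
$\left(Y{\left(-10,5 \right)} - 61\right)^{2} = \left(5 - 61\right)^{2} = \left(-56\right)^{2} = 3136$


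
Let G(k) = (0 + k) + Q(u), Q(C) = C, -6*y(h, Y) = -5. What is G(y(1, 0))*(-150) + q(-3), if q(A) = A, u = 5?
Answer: -878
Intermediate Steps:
y(h, Y) = 5/6 (y(h, Y) = -1/6*(-5) = 5/6)
G(k) = 5 + k (G(k) = (0 + k) + 5 = k + 5 = 5 + k)
G(y(1, 0))*(-150) + q(-3) = (5 + 5/6)*(-150) - 3 = (35/6)*(-150) - 3 = -875 - 3 = -878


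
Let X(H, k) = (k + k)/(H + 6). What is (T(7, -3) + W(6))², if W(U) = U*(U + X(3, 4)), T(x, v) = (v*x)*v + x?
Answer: 111556/9 ≈ 12395.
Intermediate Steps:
X(H, k) = 2*k/(6 + H) (X(H, k) = (2*k)/(6 + H) = 2*k/(6 + H))
T(x, v) = x + x*v² (T(x, v) = x*v² + x = x + x*v²)
W(U) = U*(8/9 + U) (W(U) = U*(U + 2*4/(6 + 3)) = U*(U + 2*4/9) = U*(U + 2*4*(⅑)) = U*(U + 8/9) = U*(8/9 + U))
(T(7, -3) + W(6))² = (7*(1 + (-3)²) + (⅑)*6*(8 + 9*6))² = (7*(1 + 9) + (⅑)*6*(8 + 54))² = (7*10 + (⅑)*6*62)² = (70 + 124/3)² = (334/3)² = 111556/9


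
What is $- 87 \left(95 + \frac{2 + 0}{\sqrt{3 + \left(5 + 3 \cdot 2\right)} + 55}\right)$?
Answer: $- \frac{24895485}{3011} + \frac{174 \sqrt{14}}{3011} \approx -8268.0$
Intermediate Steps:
$- 87 \left(95 + \frac{2 + 0}{\sqrt{3 + \left(5 + 3 \cdot 2\right)} + 55}\right) = - 87 \left(95 + \frac{2}{\sqrt{3 + \left(5 + 6\right)} + 55}\right) = - 87 \left(95 + \frac{2}{\sqrt{3 + 11} + 55}\right) = - 87 \left(95 + \frac{2}{\sqrt{14} + 55}\right) = - 87 \left(95 + \frac{2}{55 + \sqrt{14}}\right) = -8265 - \frac{174}{55 + \sqrt{14}}$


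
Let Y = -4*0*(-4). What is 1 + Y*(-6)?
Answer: 1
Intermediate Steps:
Y = 0 (Y = 0*(-4) = 0)
1 + Y*(-6) = 1 + 0*(-6) = 1 + 0 = 1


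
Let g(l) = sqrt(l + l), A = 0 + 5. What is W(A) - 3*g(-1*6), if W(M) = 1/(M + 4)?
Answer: 1/9 - 6*I*sqrt(3) ≈ 0.11111 - 10.392*I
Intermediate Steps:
A = 5
W(M) = 1/(4 + M)
g(l) = sqrt(2)*sqrt(l) (g(l) = sqrt(2*l) = sqrt(2)*sqrt(l))
W(A) - 3*g(-1*6) = 1/(4 + 5) - 3*sqrt(2)*sqrt(-1*6) = 1/9 - 3*sqrt(2)*sqrt(-6) = 1/9 - 3*sqrt(2)*I*sqrt(6) = 1/9 - 6*I*sqrt(3)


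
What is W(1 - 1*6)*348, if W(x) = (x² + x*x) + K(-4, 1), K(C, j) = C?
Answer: 16008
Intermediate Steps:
W(x) = -4 + 2*x² (W(x) = (x² + x*x) - 4 = (x² + x²) - 4 = 2*x² - 4 = -4 + 2*x²)
W(1 - 1*6)*348 = (-4 + 2*(1 - 1*6)²)*348 = (-4 + 2*(1 - 6)²)*348 = (-4 + 2*(-5)²)*348 = (-4 + 2*25)*348 = (-4 + 50)*348 = 46*348 = 16008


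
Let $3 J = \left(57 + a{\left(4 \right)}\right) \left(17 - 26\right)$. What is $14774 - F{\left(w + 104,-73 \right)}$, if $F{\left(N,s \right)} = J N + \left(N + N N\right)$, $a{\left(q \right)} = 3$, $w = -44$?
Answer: $21914$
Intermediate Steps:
$J = -180$ ($J = \frac{\left(57 + 3\right) \left(17 - 26\right)}{3} = \frac{60 \left(-9\right)}{3} = \frac{1}{3} \left(-540\right) = -180$)
$F{\left(N,s \right)} = N^{2} - 179 N$ ($F{\left(N,s \right)} = - 180 N + \left(N + N N\right) = - 180 N + \left(N + N^{2}\right) = N^{2} - 179 N$)
$14774 - F{\left(w + 104,-73 \right)} = 14774 - \left(-44 + 104\right) \left(-179 + \left(-44 + 104\right)\right) = 14774 - 60 \left(-179 + 60\right) = 14774 - 60 \left(-119\right) = 14774 - -7140 = 14774 + 7140 = 21914$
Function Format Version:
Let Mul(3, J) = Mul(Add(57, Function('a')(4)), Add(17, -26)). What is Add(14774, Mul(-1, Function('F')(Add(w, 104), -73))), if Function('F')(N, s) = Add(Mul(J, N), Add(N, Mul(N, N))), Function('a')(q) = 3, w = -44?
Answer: 21914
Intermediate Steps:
J = -180 (J = Mul(Rational(1, 3), Mul(Add(57, 3), Add(17, -26))) = Mul(Rational(1, 3), Mul(60, -9)) = Mul(Rational(1, 3), -540) = -180)
Function('F')(N, s) = Add(Pow(N, 2), Mul(-179, N)) (Function('F')(N, s) = Add(Mul(-180, N), Add(N, Mul(N, N))) = Add(Mul(-180, N), Add(N, Pow(N, 2))) = Add(Pow(N, 2), Mul(-179, N)))
Add(14774, Mul(-1, Function('F')(Add(w, 104), -73))) = Add(14774, Mul(-1, Mul(Add(-44, 104), Add(-179, Add(-44, 104))))) = Add(14774, Mul(-1, Mul(60, Add(-179, 60)))) = Add(14774, Mul(-1, Mul(60, -119))) = Add(14774, Mul(-1, -7140)) = Add(14774, 7140) = 21914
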